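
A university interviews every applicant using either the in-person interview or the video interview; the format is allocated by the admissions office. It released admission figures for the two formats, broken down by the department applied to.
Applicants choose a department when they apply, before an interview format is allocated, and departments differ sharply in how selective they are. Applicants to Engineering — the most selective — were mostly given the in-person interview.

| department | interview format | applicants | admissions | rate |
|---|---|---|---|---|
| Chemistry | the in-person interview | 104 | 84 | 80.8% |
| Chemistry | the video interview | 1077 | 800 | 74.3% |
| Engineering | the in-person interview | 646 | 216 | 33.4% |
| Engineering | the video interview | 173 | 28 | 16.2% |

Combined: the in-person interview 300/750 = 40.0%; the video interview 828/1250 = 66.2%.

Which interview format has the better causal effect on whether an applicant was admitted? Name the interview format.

the in-person interview

Since department is a pre-existing factor (not a product of the interview format) and it affects the outcome on its own, it is a confounder. The stratified rates, not the pooled rate, identify the causal effect.
Within each level — Chemistry: 80.8% vs 74.3%; Engineering: 33.4% vs 16.2% — the in-person interview is higher every time.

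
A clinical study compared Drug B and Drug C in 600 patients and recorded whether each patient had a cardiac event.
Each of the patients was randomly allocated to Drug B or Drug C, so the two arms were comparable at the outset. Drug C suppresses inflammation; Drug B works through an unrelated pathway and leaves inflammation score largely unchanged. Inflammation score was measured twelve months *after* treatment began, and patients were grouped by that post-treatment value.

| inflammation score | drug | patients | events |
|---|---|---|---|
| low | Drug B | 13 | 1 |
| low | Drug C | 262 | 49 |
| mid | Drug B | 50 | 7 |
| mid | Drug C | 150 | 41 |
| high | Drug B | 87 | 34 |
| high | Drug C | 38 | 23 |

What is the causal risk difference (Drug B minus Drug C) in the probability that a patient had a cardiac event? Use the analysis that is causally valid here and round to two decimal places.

+0.03

Because the drug influences inflammation score, inflammation score is a post-treatment mediator, not a confounder. Stratifying on it would bias the estimate; the causal effect is the crude pooled difference.
The causal difference is the pooled difference: 0.280 − 0.251 = +0.029.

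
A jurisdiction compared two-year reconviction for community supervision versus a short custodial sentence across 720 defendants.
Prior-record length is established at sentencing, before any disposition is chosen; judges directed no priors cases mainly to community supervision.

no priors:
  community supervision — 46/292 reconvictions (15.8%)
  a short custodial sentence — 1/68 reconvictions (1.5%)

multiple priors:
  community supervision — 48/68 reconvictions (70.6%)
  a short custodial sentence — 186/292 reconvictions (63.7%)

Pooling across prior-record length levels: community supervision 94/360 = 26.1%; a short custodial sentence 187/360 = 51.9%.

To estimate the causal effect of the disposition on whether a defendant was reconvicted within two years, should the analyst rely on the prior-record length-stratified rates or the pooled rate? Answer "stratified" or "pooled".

Nothing the disposition does changes prior-record length; the imbalance is an allocation artefact. With prior-record length also predicting the outcome, the pooled figure is confounded, and the within-stratum comparison is the causal one.
Within each level — no priors: 15.8% vs 1.5%; multiple priors: 70.6% vs 63.7% — a short custodial sentence is lower every time.

stratified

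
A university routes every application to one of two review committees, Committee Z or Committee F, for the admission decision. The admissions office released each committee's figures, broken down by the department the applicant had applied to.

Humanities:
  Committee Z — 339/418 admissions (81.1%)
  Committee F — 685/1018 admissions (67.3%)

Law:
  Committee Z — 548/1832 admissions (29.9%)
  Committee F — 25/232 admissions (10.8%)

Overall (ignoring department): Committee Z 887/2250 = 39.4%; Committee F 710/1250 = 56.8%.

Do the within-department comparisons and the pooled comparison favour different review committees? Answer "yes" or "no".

yes

Within each department level (Humanities 81.1% vs 67.3%; Law 29.9% vs 10.8%), Committee Z has the higher rate every time. Pooled: 39.4% vs 56.8% — Committee F has the higher rate overall. The two comparisons disagree.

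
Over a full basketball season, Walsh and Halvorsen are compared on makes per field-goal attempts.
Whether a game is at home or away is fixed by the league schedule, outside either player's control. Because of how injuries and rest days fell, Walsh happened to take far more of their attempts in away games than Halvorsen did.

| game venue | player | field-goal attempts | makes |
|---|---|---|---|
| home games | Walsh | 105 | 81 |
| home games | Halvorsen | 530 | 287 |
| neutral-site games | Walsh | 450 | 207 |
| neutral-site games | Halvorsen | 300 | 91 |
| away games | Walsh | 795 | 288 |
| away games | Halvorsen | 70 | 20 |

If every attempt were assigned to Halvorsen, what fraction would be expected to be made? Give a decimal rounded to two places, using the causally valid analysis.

The imbalance in game venue arose from how field-goal attempts were allocated, not from anything the player did; and game venue independently affects the outcome. The pooled gap is confounded — condition on game venue.
Standardising Halvorsen to the population game venue mix: 0.282·287/530 + 0.333·91/300 + 0.384·20/70 = 0.364.

0.36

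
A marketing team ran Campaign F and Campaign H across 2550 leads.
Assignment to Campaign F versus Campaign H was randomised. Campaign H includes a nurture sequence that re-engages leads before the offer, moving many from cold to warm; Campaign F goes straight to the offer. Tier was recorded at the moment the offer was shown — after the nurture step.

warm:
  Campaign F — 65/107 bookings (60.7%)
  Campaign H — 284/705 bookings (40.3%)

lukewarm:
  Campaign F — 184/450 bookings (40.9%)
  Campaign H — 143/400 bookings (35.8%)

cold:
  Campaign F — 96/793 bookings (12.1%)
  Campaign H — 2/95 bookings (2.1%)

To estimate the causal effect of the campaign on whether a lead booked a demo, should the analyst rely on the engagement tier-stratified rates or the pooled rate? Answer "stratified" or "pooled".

pooled

Campaign F is higher inside every engagement tier stratum but Campaign H is higher in aggregate. Whether to stratify depends on how engagement tier relates to the campaign.
Engagement tier lies on the pathway campaign → engagement tier → outcome, so adjusting for it blocks the indirect effect. For the total causal effect of campaign, use the unadjusted pooled rates.
Pooled: Campaign F 25.6% vs Campaign H 35.8%; Campaign H is higher overall.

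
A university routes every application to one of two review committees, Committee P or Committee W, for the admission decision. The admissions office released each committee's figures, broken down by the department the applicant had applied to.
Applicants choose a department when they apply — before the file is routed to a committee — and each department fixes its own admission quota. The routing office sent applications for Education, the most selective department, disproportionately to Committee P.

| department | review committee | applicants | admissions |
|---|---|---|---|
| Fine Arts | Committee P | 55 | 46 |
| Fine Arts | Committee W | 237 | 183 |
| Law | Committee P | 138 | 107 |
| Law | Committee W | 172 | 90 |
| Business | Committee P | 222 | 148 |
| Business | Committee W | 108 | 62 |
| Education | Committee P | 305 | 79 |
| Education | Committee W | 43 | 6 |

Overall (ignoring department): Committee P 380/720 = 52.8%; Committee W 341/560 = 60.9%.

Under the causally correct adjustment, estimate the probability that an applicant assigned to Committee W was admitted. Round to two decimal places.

0.49

Committee P is higher inside every department stratum but Committee W is higher in aggregate. Whether to stratify depends on how department relates to the review committee.
Department is set before the review committee has any effect — it is not caused by the review committee — and it independently drives the outcome. That makes it a confounder, so the causal comparison is within department levels.
Standardising Committee W to the population department mix: 0.228·183/237 + 0.242·90/172 + 0.258·62/108 + 0.272·6/43 = 0.489.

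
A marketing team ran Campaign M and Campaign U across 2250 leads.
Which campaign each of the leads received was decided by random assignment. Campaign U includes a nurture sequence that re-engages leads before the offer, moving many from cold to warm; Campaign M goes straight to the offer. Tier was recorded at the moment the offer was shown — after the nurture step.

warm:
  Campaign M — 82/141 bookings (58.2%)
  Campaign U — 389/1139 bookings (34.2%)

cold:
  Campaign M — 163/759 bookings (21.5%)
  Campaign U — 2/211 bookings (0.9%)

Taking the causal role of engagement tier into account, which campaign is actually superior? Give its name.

Campaign U

Within every engagement tier level Campaign M has the higher rate, yet pooled Campaign U does — Simpson's reversal.
Engagement tier is downstream of the campaign. One should not condition on a consequence of treatment, so the overall rates are the right comparison.
Pooled: Campaign M 27.2% vs Campaign U 29.0%; Campaign U is higher overall.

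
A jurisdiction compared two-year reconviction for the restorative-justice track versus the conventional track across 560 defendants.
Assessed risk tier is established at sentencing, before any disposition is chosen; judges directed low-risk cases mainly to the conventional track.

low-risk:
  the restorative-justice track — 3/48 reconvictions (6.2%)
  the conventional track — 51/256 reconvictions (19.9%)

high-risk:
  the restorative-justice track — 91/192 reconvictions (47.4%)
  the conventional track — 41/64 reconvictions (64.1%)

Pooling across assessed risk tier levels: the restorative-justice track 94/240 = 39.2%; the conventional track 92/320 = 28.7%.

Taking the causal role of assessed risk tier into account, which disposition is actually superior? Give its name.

the restorative-justice track is lower inside every assessed risk tier stratum but the conventional track is lower in aggregate. Whether to stratify depends on how assessed risk tier relates to the disposition.
Since assessed risk tier is a pre-existing factor (not a product of the disposition) and it affects the outcome on its own, it is a confounder. The stratified rates, not the pooled rate, identify the causal effect.
Within each level — low-risk: 6.2% vs 19.9%; high-risk: 47.4% vs 64.1% — the restorative-justice track is lower every time.

the restorative-justice track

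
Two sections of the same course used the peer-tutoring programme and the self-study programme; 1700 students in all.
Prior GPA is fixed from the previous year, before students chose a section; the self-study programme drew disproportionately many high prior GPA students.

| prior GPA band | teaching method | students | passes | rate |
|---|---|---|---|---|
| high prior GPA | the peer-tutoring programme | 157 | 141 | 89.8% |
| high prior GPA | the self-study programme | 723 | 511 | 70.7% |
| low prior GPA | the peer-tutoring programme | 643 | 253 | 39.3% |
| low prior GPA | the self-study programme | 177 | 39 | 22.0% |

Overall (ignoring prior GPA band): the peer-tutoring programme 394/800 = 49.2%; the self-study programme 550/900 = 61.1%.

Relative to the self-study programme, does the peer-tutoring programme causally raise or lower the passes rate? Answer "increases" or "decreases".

The prior GPA band-specific comparison favours the peer-tutoring programme throughout, but the pooled figures favour the self-study programme. The question is whether to condition on prior GPA band.
Nothing the teaching method does changes prior GPA band; the imbalance is an allocation artefact. With prior GPA band also predicting the outcome, the pooled figure is confounded, and the within-stratum comparison is the causal one.
Within each level — high prior GPA: 89.8% vs 70.7%; low prior GPA: 39.3% vs 22.0% — the peer-tutoring programme is higher every time.

increases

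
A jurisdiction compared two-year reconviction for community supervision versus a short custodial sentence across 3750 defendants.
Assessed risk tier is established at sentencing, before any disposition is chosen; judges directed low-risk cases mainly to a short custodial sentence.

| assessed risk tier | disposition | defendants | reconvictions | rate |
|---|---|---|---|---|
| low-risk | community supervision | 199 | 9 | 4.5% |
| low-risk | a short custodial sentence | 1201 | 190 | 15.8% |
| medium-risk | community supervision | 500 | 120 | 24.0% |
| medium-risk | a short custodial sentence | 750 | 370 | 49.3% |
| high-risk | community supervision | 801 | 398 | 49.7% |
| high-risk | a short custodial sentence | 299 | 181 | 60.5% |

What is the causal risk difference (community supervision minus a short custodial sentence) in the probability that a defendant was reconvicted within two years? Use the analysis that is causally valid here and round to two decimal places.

Assessed risk tier is set before the disposition has any effect — it is not caused by the disposition — and it independently drives the outcome. That makes it a confounder, so the causal comparison is within assessed risk tier levels.
Adjusting over the population distribution of assessed risk tier: 0.373·(0.045−0.158) + 0.333·(0.240−0.493) + 0.293·(0.497−0.605) = -0.158.

-0.16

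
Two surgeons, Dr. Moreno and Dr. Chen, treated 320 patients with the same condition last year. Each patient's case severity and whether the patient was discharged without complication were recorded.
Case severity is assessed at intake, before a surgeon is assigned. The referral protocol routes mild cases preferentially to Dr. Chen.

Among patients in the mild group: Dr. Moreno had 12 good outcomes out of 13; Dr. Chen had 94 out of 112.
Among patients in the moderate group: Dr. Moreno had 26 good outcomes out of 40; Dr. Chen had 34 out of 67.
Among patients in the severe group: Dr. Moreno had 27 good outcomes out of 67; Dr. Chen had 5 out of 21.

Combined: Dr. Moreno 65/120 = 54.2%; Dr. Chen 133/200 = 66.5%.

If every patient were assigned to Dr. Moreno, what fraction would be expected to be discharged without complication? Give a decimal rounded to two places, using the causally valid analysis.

0.69

The stratified and pooled comparisons disagree (Dr. Moreno wins within each case severity; Dr. Chen wins overall), so the answer turns on the causal role of case severity.
Here case severity is a common cause — it drives both which surgeon a case falls under and the outcome. The crude comparison mixes populations; the stratum-specific rates are the causally relevant ones.
Standardising Dr. Moreno to the population case severity mix: 0.391·12/13 + 0.334·26/40 + 0.275·27/67 = 0.689.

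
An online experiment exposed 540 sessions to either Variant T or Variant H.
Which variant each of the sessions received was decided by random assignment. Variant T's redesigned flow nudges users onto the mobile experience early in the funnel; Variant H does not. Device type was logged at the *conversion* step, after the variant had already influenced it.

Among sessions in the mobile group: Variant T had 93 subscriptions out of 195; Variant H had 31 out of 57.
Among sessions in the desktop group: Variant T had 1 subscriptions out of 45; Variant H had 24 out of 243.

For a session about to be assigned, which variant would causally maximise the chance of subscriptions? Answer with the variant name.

The device type-specific comparison favours Variant H throughout, but the pooled figures favour Variant T. The question is whether to condition on device type.
Stratifying would compare variants among sessions the variants themselves sorted into device type groups — a form of selection on an intermediate. The unconditioned pooled rates give the total causal effect.
Pooled: Variant T 39.2% vs Variant H 18.3%; Variant T is higher overall.

Variant T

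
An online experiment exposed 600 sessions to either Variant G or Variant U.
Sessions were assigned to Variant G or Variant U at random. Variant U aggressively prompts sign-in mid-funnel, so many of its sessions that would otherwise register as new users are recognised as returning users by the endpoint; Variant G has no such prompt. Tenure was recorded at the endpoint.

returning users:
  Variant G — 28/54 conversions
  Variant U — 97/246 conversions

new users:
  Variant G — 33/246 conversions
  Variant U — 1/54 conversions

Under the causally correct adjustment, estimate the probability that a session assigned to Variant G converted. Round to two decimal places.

0.20

The user tenure-specific comparison favours Variant G throughout, but the pooled figures favour Variant U. The question is whether to condition on user tenure.
Stratifying would compare variants among sessions the variants themselves sorted into user tenure groups — a form of selection on an intermediate. The unconditioned pooled rates give the total causal effect.
So P(outcome | do(Variant G)) is just the pooled rate for Variant G: 61/300 = 0.203.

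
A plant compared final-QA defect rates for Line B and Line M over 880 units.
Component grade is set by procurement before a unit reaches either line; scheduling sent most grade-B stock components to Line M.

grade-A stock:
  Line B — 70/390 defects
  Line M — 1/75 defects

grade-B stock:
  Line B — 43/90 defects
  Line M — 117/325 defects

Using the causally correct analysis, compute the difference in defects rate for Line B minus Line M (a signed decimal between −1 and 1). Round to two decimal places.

Component grade satisfies the back-door criterion: it is not a descendant of the line, and it blocks the spurious path from line to outcome. Adjusting for it (i.e., using the within-component grade rates) gives the causal effect.
Adjusting over the population distribution of component grade: 0.528·(0.179−0.013) + 0.472·(0.478−0.360) = +0.143.

+0.14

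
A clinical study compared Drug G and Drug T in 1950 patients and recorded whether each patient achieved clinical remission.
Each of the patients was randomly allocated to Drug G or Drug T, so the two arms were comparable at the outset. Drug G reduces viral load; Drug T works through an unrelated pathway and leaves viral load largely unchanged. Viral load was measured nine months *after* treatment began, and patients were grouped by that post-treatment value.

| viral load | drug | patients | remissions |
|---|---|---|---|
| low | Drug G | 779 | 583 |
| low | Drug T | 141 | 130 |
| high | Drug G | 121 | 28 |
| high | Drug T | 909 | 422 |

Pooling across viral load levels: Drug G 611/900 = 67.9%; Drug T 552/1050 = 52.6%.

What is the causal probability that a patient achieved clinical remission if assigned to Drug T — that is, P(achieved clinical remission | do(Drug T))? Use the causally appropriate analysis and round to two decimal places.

0.53

Viral load here is a post-treatment variable shaped by the drug; conditioning on it would introduce bias rather than remove it. The overall comparison is the causal one.
So P(outcome | do(Drug T)) is just the pooled rate for Drug T: 552/1050 = 0.526.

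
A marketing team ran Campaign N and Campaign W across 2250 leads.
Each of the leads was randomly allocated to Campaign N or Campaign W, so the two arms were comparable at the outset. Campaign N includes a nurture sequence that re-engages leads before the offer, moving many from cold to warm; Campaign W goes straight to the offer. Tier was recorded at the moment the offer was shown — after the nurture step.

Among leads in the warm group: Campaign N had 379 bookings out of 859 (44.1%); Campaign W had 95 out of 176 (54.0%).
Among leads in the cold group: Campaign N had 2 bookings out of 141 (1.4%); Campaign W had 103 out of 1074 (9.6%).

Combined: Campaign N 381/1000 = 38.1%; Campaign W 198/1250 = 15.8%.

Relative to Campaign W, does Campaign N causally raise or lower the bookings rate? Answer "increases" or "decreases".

Engagement tier lies on the pathway campaign → engagement tier → outcome, so adjusting for it blocks the indirect effect. For the total causal effect of campaign, use the unadjusted pooled rates.
Pooled: Campaign N 38.1% vs Campaign W 15.8%; Campaign N is higher overall.

increases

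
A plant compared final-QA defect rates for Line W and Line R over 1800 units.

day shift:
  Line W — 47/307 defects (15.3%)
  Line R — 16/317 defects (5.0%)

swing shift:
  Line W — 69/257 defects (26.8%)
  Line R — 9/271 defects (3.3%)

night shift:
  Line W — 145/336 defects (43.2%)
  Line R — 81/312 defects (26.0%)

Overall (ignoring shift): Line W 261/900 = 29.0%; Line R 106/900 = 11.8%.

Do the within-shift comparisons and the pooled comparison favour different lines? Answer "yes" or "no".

Within each shift level (day shift 15.3% vs 5.0%; swing shift 26.8% vs 3.3%; night shift 43.2% vs 26.0%), Line R has the lower rate every time. Pooled: 29.0% vs 11.8% — Line R has the lower rate overall. They agree.

no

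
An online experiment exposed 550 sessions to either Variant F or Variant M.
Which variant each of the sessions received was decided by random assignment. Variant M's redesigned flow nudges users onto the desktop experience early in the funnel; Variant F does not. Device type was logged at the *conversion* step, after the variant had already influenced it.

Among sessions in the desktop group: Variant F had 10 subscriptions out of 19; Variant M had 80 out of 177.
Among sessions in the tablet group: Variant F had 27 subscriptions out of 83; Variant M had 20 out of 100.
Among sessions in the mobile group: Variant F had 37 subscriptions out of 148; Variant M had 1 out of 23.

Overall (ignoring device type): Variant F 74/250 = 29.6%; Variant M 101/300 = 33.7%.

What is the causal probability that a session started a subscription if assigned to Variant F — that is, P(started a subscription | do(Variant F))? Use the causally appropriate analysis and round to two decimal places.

Within every device type level Variant F has the higher rate, yet pooled Variant M does — Simpson's reversal.
The distribution of device type is itself part of what the variant does — it is an intermediate outcome. Holding it fixed would remove that part of the effect; the total effect is the pooled difference.
So P(outcome | do(Variant F)) is just the pooled rate for Variant F: 74/250 = 0.296.

0.30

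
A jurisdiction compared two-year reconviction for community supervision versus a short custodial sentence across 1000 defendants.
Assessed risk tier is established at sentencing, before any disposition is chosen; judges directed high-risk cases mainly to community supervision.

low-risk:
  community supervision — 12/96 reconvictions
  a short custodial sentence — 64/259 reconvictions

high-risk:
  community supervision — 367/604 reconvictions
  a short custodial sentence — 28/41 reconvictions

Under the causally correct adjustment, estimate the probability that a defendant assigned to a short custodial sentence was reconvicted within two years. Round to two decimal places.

community supervision is lower inside every assessed risk tier stratum but a short custodial sentence is lower in aggregate. Whether to stratify depends on how assessed risk tier relates to the disposition.
Assessed risk tier differs across dispositions for reasons unrelated to any effect of the disposition itself, and it separately predicts the outcome — a classic confounder. We must compare within assessed risk tier levels.
Standardising a short custodial sentence to the population assessed risk tier mix: 0.355·64/259 + 0.645·28/41 = 0.528.

0.53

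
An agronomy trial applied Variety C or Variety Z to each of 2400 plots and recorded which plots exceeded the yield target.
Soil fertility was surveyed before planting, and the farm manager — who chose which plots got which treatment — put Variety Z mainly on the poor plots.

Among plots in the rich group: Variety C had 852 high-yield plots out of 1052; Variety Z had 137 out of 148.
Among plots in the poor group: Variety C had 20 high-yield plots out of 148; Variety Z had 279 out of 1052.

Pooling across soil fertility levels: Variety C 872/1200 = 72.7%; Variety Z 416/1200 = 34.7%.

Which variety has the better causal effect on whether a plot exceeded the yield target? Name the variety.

Variety Z

The stratified and pooled comparisons disagree (Variety Z wins within each soil fertility; Variety C wins overall), so the answer turns on the causal role of soil fertility.
The imbalance in soil fertility arose from how plots were allocated, not from anything the variety did; and soil fertility independently affects the outcome. The pooled gap is confounded — condition on soil fertility.
Within each level — rich: 81.0% vs 92.6%; poor: 13.5% vs 26.5% — Variety Z is higher every time.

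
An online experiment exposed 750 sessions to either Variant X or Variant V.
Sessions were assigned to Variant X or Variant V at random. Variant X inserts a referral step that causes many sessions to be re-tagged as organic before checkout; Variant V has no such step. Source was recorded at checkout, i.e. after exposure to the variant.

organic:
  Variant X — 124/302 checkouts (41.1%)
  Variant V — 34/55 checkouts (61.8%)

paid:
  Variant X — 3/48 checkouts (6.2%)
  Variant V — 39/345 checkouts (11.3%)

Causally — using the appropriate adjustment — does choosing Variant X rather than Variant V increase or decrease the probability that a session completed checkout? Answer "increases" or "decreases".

Because the variant influences traffic source, traffic source is a post-treatment mediator, not a confounder. Stratifying on it would bias the estimate; the causal effect is the crude pooled difference.
Pooled: Variant X 36.3% vs Variant V 18.2%; Variant X is higher overall.

increases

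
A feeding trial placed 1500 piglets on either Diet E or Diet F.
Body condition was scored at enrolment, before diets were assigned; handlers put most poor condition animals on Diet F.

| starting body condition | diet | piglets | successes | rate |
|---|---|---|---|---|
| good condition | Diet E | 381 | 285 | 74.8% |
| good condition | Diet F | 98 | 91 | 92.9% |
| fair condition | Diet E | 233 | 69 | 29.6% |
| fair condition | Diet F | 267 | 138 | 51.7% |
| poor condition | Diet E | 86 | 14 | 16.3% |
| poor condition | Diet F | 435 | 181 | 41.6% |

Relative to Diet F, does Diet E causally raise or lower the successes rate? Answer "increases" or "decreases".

decreases

Nothing the diet does changes starting body condition; the imbalance is an allocation artefact. With starting body condition also predicting the outcome, the pooled figure is confounded, and the within-stratum comparison is the causal one.
Within each level — good condition: 74.8% vs 92.9%; fair condition: 29.6% vs 51.7%; poor condition: 16.3% vs 41.6% — Diet F is higher every time.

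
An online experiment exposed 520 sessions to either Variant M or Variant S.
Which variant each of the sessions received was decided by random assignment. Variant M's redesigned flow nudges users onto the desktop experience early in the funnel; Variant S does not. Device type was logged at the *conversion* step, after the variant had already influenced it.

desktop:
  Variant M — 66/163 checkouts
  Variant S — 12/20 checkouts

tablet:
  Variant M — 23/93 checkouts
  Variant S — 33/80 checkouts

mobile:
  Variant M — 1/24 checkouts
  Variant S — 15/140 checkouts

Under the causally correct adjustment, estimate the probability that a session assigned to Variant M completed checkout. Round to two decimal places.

Variant S is higher inside every device type stratum but Variant M is higher in aggregate. Whether to stratify depends on how device type relates to the variant.
Device type lies on the pathway variant → device type → outcome, so adjusting for it blocks the indirect effect. For the total causal effect of variant, use the unadjusted pooled rates.
So P(outcome | do(Variant M)) is just the pooled rate for Variant M: 90/280 = 0.321.

0.32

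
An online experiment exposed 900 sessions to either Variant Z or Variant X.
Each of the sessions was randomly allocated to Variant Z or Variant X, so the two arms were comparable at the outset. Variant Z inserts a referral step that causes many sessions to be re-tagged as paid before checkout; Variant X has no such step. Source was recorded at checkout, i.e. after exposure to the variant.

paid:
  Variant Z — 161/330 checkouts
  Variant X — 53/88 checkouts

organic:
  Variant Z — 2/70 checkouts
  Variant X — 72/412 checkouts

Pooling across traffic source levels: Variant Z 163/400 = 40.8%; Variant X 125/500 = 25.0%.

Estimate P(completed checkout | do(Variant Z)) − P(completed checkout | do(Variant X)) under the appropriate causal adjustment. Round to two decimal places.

Because the variant influences traffic source, traffic source is a post-treatment mediator, not a confounder. Stratifying on it would bias the estimate; the causal effect is the crude pooled difference.
The causal difference is the pooled difference: 0.407 − 0.250 = +0.158.

+0.16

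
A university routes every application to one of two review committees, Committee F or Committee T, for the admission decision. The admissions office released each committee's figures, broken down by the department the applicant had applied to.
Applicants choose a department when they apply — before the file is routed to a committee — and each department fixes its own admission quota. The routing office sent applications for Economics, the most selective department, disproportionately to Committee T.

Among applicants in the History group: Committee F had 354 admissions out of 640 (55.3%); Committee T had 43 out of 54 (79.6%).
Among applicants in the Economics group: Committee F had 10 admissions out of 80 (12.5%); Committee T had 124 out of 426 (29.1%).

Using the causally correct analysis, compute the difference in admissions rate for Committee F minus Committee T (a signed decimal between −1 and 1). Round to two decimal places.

-0.21

Committee T is higher inside every department stratum but Committee F is higher in aggregate. Whether to stratify depends on how department relates to the review committee.
Nothing the review committee does changes department; the imbalance is an allocation artefact. With department also predicting the outcome, the pooled figure is confounded, and the within-stratum comparison is the causal one.
Adjusting over the population distribution of department: 0.578·(0.553−0.796) + 0.422·(0.125−0.291) = -0.211.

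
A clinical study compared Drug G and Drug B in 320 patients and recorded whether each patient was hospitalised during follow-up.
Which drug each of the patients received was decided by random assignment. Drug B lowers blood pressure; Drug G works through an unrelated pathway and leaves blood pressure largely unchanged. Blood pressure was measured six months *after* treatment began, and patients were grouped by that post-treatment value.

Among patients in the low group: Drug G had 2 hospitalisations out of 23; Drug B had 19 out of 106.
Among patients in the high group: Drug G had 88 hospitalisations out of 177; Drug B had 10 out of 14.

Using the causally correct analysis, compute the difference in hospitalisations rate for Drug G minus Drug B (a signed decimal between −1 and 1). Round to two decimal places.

+0.21

The stratified and pooled comparisons disagree (Drug G wins within each blood pressure; Drug B wins overall), so the answer turns on the causal role of blood pressure.
Blood pressure is downstream of the drug. One should not condition on a consequence of treatment, so the overall rates are the right comparison.
The causal difference is the pooled difference: 0.450 − 0.242 = +0.208.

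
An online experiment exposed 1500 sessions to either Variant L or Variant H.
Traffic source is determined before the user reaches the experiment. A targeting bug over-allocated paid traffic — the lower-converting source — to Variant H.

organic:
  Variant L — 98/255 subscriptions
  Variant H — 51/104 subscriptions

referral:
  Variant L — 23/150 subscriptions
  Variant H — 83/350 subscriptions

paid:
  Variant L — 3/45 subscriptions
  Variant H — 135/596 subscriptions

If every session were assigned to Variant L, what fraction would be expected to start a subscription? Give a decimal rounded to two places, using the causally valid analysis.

Traffic source is set before the variant has any effect — it is not caused by the variant — and it independently drives the outcome. That makes it a confounder, so the causal comparison is within traffic source levels.
Standardising Variant L to the population traffic source mix: 0.239·98/255 + 0.333·23/150 + 0.427·3/45 = 0.172.

0.17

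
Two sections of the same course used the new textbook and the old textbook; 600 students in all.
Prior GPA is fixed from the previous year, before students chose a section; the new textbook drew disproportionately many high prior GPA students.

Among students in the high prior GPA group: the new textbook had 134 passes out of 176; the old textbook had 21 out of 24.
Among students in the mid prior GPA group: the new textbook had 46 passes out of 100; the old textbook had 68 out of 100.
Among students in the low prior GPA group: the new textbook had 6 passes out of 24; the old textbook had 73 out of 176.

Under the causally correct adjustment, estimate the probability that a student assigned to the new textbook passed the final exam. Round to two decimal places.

0.49

the old textbook is higher inside every prior GPA band stratum but the new textbook is higher in aggregate. Whether to stratify depends on how prior GPA band relates to the teaching method.
Here prior GPA band is a common cause — it drives both which teaching method a case falls under and the outcome. The crude comparison mixes populations; the stratum-specific rates are the causally relevant ones.
Standardising the new textbook to the population prior GPA band mix: 0.333·134/176 + 0.333·46/100 + 0.333·6/24 = 0.490.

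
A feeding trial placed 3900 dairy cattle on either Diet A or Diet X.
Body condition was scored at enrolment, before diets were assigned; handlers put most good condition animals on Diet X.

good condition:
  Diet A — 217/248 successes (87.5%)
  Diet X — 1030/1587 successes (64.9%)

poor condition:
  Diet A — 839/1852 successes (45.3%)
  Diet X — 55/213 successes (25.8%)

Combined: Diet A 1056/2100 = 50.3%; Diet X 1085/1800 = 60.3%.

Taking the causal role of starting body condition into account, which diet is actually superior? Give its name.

Within every starting body condition level Diet A has the higher rate, yet pooled Diet X does — Simpson's reversal.
Nothing the diet does changes starting body condition; the imbalance is an allocation artefact. With starting body condition also predicting the outcome, the pooled figure is confounded, and the within-stratum comparison is the causal one.
Within each level — good condition: 87.5% vs 64.9%; poor condition: 45.3% vs 25.8% — Diet A is higher every time.

Diet A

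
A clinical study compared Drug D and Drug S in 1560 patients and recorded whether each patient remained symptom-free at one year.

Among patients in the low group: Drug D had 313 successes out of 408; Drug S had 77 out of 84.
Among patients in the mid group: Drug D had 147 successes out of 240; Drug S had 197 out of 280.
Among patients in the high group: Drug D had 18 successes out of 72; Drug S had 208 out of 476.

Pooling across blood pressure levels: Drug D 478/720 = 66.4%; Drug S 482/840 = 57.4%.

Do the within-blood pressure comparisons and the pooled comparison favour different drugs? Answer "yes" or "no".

Within each blood pressure level (low 76.7% vs 91.7%; mid 61.3% vs 70.4%; high 25.0% vs 43.7%), Drug S has the higher rate every time. Pooled: 66.4% vs 57.4% — Drug D has the higher rate overall. The two comparisons disagree.

yes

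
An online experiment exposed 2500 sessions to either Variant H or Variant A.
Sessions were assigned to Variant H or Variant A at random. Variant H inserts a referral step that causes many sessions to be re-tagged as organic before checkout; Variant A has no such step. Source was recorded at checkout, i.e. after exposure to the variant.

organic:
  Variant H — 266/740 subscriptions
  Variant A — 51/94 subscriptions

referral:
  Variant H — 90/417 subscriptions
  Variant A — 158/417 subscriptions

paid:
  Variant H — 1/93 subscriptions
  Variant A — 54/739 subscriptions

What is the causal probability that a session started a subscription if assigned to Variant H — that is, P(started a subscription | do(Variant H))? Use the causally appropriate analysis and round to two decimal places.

0.29

Stratifying would compare variants among sessions the variants themselves sorted into traffic source groups — a form of selection on an intermediate. The unconditioned pooled rates give the total causal effect.
So P(outcome | do(Variant H)) is just the pooled rate for Variant H: 357/1250 = 0.286.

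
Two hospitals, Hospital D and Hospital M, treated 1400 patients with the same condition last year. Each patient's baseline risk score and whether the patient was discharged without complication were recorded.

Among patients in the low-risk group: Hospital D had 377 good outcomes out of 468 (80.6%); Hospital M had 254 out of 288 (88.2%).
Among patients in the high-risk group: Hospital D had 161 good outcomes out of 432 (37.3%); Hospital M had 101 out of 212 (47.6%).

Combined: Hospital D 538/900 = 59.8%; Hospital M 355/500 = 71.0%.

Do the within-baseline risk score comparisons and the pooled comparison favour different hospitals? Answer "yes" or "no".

no

Within each baseline risk score level (low-risk 80.6% vs 88.2%; high-risk 37.3% vs 47.6%), Hospital M has the higher rate every time. Pooled: 59.8% vs 71.0% — Hospital M has the higher rate overall. They agree.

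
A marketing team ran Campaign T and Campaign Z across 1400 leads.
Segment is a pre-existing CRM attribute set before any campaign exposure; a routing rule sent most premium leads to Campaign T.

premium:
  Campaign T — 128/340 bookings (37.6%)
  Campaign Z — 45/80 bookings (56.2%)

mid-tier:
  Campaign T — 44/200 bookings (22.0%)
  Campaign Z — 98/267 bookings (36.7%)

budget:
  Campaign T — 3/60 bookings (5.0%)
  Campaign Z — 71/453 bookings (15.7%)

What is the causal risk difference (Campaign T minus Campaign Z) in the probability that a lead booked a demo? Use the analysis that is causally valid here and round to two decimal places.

Customer segment satisfies the back-door criterion: it is not a descendant of the campaign, and it blocks the spurious path from campaign to outcome. Adjusting for it (i.e., using the within-customer segment rates) gives the causal effect.
Adjusting over the population distribution of customer segment: 0.300·(0.376−0.562) + 0.334·(0.220−0.367) + 0.366·(0.050−0.157) = -0.144.

-0.14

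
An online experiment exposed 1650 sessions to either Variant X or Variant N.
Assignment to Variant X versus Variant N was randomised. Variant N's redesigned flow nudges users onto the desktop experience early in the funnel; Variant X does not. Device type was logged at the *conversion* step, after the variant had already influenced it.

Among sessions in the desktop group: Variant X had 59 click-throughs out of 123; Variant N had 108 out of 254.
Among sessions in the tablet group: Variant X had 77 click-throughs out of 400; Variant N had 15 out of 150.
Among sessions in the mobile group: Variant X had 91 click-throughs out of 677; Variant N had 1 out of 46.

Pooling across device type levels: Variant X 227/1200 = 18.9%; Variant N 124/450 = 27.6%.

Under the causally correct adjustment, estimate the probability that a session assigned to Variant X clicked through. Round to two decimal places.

The distribution of device type is itself part of what the variant does — it is an intermediate outcome. Holding it fixed would remove that part of the effect; the total effect is the pooled difference.
So P(outcome | do(Variant X)) is just the pooled rate for Variant X: 227/1200 = 0.189.

0.19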